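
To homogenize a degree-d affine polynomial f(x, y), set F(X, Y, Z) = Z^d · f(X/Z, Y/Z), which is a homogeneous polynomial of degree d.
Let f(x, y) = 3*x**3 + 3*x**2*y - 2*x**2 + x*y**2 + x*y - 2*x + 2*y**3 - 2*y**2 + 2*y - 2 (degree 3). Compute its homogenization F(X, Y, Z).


F(X, Y, Z) = 3*X**3 + 3*X**2*Y - 2*X**2*Z + X*Y**2 + X*Y*Z - 2*X*Z**2 + 2*Y**3 - 2*Y**2*Z + 2*Y*Z**2 - 2*Z**3

deg(f) = 3.
Substitute x = X/Z, y = Y/Z into f, then multiply by Z^3.
  monomial 3·x^3·y^0 ↦ 3·X^3·Y^0·Z^0.
  monomial 3·x^2·y^1 ↦ 3·X^2·Y^1·Z^0.
  monomial -2·x^2·y^0 ↦ -2·X^2·Y^0·Z^1.
  monomial 1·x^1·y^2 ↦ 1·X^1·Y^2·Z^0.
  monomial 1·x^1·y^1 ↦ 1·X^1·Y^1·Z^1.
  monomial -2·x^1·y^0 ↦ -2·X^1·Y^0·Z^2.
  monomial 2·x^0·y^3 ↦ 2·X^0·Y^3·Z^0.
  monomial -2·x^0·y^2 ↦ -2·X^0·Y^2·Z^1.
  monomial 2·x^0·y^1 ↦ 2·X^0·Y^1·Z^2.
  monomial -2·x^0·y^0 ↦ -2·X^0·Y^0·Z^3.
Collecting: F(X, Y, Z) = 3*X**3 + 3*X**2*Y - 2*X**2*Z + X*Y**2 + X*Y*Z - 2*X*Z**2 + 2*Y**3 - 2*Y**2*Z + 2*Y*Z**2 - 2*Z**3.


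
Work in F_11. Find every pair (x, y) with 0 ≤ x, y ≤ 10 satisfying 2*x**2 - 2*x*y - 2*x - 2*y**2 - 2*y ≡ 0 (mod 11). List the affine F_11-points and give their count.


Affine F_11-points: {(0, 0), (0, 10), (1, 0), (1, 9), (6, 1), (6, 3), (7, 1), (7, 2), (9, 3), (9, 9)}; count = 10.

For each of the 121 pairs (x, y) ∈ F_11², evaluate f(x, y) mod 11. Record the zeros.
  x = 0: [0↦0, 1↦7, 2↦10, 3↦9, 4↦4, 5↦6, 6↦4, 7↦9, 8↦10, 9↦7, 10↦0]  zeros at y ∈ {0, 10}
  x = 1: [0↦0, 1↦5, 2↦6, 3↦3, 4↦7, 5↦7, 6↦3, 7↦6, 8↦5, 9↦0, 10↦2]  zeros at y ∈ {0, 9}
  x = 2: [0↦4, 1↦7, 2↦6, 3↦1, 4↦3, 5↦1, 6↦6, 7↦7, 8↦4, 9↦8, 10↦8]  zeros at y ∈ ∅
  x = 3: [0↦1, 1↦2, 2↦10, 3↦3, 4↦3, 5↦10, 6↦2, 7↦1, 8↦7, 9↦9, 10↦7]  zeros at y ∈ ∅
  x = 4: [0↦2, 1↦1, 2↦7, 3↦9, 4↦7, 5↦1, 6↦2, 7↦10, 8↦3, 9↦3, 10↦10]  zeros at y ∈ ∅
  x = 5: [0↦7, 1↦4, 2↦8, 3↦8, 4↦4, 5↦7, 6↦6, 7↦1, 8↦3, 9↦1, 10↦6]  zeros at y ∈ ∅
  x = 6: [0↦5, 1↦0, 2↦2, 3↦0, 4↦5, 5↦6, 6↦3, 7↦7, 8↦7, 9↦3, 10↦6]  zeros at y ∈ {1, 3}
  x = 7: [0↦7, 1↦0, 2↦0, 3↦7, 4↦10, 5↦9, 6↦4, 7↦6, 8↦4, 9↦9, 10↦10]  zeros at y ∈ {1, 2}
  x = 8: [0↦2, 1↦4, 2↦2, 3↦7, 4↦8, 5↦5, 6↦9, 7↦9, 8↦5, 9↦8, 10↦7]  zeros at y ∈ ∅
  x = 9: [0↦1, 1↦1, 2↦8, 3↦0, 4↦10, 5↦5, 6↦7, 7↦5, 8↦10, 9↦0, 10↦8]  zeros at y ∈ {3, 9}
  x = 10: [0↦4, 1↦2, 2↦7, 3↦8, 4↦5, 5↦9, 6↦9, 7↦5, 8↦8, 9↦7, 10↦2]  zeros at y ∈ ∅
Collecting zeros: affine points = {(0, 0), (0, 10), (1, 0), (1, 9), (6, 1), (6, 3), (7, 1), (7, 2), (9, 3), (9, 9)}.
Total count |C(F_11)_aff| = 10.


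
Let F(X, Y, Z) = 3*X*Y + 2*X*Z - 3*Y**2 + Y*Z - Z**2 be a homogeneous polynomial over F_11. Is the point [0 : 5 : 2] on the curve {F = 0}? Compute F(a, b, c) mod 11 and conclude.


F(0,5,2) ≡ 8 (mod 11); P is NOT on the curve.

Evaluate F(0, 5, 2) term-by-term (mod 11).
  3*X*Y ↦ 3·0·5·1 = 0
  2*X*Z ↦ 2·0·1·2 = 0
  -3*Y**2 ↦ -3·1·25·1 = -75
  Y*Z ↦ 1·1·5·2 = 10
  -Z**2 ↦ -1·1·1·4 = -4
Sum: F(0, 5, 2) = (0) + (0) + (-75) + (10) + (-4) = -69.
Reducing mod 11: -69 ≡ 8 (mod 11).
Since F(a, b, c) ≡ 8 ≠ 0 (mod 11), P does NOT lie on the curve.


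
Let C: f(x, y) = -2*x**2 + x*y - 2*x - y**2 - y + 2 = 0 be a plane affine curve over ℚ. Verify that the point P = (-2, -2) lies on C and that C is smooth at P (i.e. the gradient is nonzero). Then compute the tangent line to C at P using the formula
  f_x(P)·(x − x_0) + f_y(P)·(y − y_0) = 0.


Tangent line at P: 4*x + y + 10 = 0.

Step 1: f(-2, -2) = 0, so P lies on C.
Step 2: partial derivatives
  f_x(x, y) = -4*x + y - 2, f_y(x, y) = x - 2*y - 1.
  f_x(P) = 4, f_y(P) = 1 (gradient nonzero, so P is smooth).
Step 3: tangent line at P: 4·(x − -2) + 1·(y − -2) = 0.
Expanding: 4*x + y + 10 = 0.


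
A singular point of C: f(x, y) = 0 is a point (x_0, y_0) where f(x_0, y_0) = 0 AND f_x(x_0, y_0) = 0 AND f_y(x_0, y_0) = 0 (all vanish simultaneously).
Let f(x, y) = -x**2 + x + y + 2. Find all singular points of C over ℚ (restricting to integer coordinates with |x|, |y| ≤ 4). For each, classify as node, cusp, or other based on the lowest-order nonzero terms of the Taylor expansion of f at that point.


No singular points in the scanned grid; C is smooth there.

Compute partial derivatives:
  f_x = 1 - 2*x.
  f_y = 1.
f_y = 1 is a nonzero constant, so f_y never vanishes: no point (x, y) can satisfy f = f_x = f_y = 0. In particular no (x, y) ∈ {−4, ..., 4}² is singular; the curve is smooth.


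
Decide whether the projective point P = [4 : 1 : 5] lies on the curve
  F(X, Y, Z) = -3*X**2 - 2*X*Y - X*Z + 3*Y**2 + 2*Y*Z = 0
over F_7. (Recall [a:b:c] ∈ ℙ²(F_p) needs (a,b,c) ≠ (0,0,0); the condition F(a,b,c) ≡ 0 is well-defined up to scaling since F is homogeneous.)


F(4,1,5) ≡ 0 (mod 7); P is on the curve.

Evaluate F(4, 1, 5) term-by-term (mod 7).
  -3*X**2 ↦ -3·16·1·1 = -48
  -2*X*Y ↦ -2·4·1·1 = -8
  -X*Z ↦ -1·4·1·5 = -20
  3*Y**2 ↦ 3·1·1·1 = 3
  2*Y*Z ↦ 2·1·1·5 = 10
Sum: F(4, 1, 5) = (-48) + (-8) + (-20) + (3) + (10) = -63.
Reducing mod 7: -63 ≡ 0 (mod 7).
Since F(a, b, c) ≡ 0 (mod 7), P lies on the curve.


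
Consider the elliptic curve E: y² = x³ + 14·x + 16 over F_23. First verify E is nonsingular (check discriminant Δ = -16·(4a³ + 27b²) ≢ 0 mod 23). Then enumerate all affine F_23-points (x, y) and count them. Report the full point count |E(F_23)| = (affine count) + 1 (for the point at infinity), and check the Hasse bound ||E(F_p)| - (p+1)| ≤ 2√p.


Affine points = {(0, 4), (0, 19), (1, 10), (1, 13), (2, 11), (2, 12), (3, 4), (3, 19), (5, 2), (5, 21), (10, 11), (10, 12), (11, 11), (11, 12), (12, 7), (12, 16), (13, 7), (13, 16), (14, 9), (14, 14), (15, 6), (15, 17), (16, 9), (16, 14), (20, 4), (20, 19), (21, 7), (21, 16), (22, 1), (22, 22)}; affine count = 30; |E(F_23)| = 31.

Discriminant check: Δ ∝ 4a³ + 27b² = 4·14³ + 27·16² = 4·2744 + 27·256 ≡ 17 (mod 23). Nonzero ⇒ E is nonsingular.
For each x ∈ F_23, compute rhs = x³ + 14·x + 16 mod 23, then count y ∈ F_23 with y² ≡ rhs.
  x = 0: rhs = 16, matching y values: 4, 19 (2 points).
  x = 1: rhs = 8, matching y values: 10, 13 (2 points).
  x = 2: rhs = 6, matching y values: 11, 12 (2 points).
  x = 3: rhs = 16, matching y values: 4, 19 (2 points).
  x = 4: rhs = 21, matching y values: none (0 points).
  x = 5: rhs = 4, matching y values: 2, 21 (2 points).
  x = 6: rhs = 17, matching y values: none (0 points).
  x = 7: rhs = 20, matching y values: none (0 points).
  x = 8: rhs = 19, matching y values: none (0 points).
  x = 9: rhs = 20, matching y values: none (0 points).
  x = 10: rhs = 6, matching y values: 11, 12 (2 points).
  x = 11: rhs = 6, matching y values: 11, 12 (2 points).
  x = 12: rhs = 3, matching y values: 7, 16 (2 points).
  x = 13: rhs = 3, matching y values: 7, 16 (2 points).
  x = 14: rhs = 12, matching y values: 9, 14 (2 points).
  x = 15: rhs = 13, matching y values: 6, 17 (2 points).
  x = 16: rhs = 12, matching y values: 9, 14 (2 points).
  x = 17: rhs = 15, matching y values: none (0 points).
  x = 18: rhs = 5, matching y values: none (0 points).
  x = 19: rhs = 11, matching y values: none (0 points).
  x = 20: rhs = 16, matching y values: 4, 19 (2 points).
  x = 21: rhs = 3, matching y values: 7, 16 (2 points).
  x = 22: rhs = 1, matching y values: 1, 22 (2 points).
Total affine count: 30.
Full point count |E(F_23)| = 30 + 1 = 31.
Hasse bound: |31 − (23+1)| = |7| = 7 ≤ 2√23 ≈ 9.5917 ✓.


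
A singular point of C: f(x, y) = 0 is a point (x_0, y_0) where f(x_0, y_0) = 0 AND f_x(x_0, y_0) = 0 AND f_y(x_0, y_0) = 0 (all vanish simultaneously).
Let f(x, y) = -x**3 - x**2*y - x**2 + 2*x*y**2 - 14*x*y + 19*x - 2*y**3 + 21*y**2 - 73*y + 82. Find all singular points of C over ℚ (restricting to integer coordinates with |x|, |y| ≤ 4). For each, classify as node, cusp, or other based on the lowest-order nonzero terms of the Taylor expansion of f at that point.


Singular points: {(-1, 3)}; classification: node.

Compute partial derivatives:
  f_x = -3*x**2 - 2*x*y - 2*x + 2*y**2 - 14*y + 19.
  f_y = -x**2 + 4*x*y - 14*x - 6*y**2 + 42*y - 73.
Scan x_0 ∈ {−4, ..., 4}. For each x_0, f_y(x_0, y) is a polynomial in y; find its integer roots y ∈ {−4, ..., 4}, then test f_x and f at those candidates.
  x = -4: f_y(-4, y) = -6*y**2 + 26*y - 33; no integer root y with |y| ≤ 4.
  x = -3: f_y(-3, y) = -6*y**2 + 30*y - 40; no integer root y with |y| ≤ 4.
  x = -2: f_y(-2, y) = -6*y**2 + 34*y - 49; no integer root y with |y| ≤ 4.
  x = -1: f_y(-1, y) = -6*y**2 + 38*y - 60; vanishes at y ∈ {3}. (-1, 3): f_x = 0, f = 0 — SINGULAR.
  x = 0: f_y(0, y) = -6*y**2 + 42*y - 73; no integer root y with |y| ≤ 4.
  x = 1: f_y(1, y) = -6*y**2 + 46*y - 88; vanishes at y ∈ {4}. (1, 4): f_x = -18 ≠ 0.
  x = 2: f_y(2, y) = -6*y**2 + 50*y - 105; no integer root y with |y| ≤ 4.
  x = 3: f_y(3, y) = -6*y**2 + 54*y - 124; no integer root y with |y| ≤ 4.
  x = 4: f_y(4, y) = -6*y**2 + 58*y - 145; no integer root y with |y| ≤ 4.
Only singular point on the grid: (-1, 3).
Classify: substitute x = -1 + u, y = 3 + v and expand: f = -u**3 - u**2*v - u**2 + 2*u*v**2 - 2*v**3 + v**2.
No constant or linear terms (consistent with a singular point). Quadratic part: -u**2 + v**2. Cubic part: -u**3 - u**2*v + 2*u*v**2 - 2*v**3.
The quadratic part v**2 - u**2 = (v − u)(v + u) splits into two distinct linear factors, so there are two distinct tangent lines y − 3 = ±(x − -1) — this is a node (ordinary double point).
Classification: node.


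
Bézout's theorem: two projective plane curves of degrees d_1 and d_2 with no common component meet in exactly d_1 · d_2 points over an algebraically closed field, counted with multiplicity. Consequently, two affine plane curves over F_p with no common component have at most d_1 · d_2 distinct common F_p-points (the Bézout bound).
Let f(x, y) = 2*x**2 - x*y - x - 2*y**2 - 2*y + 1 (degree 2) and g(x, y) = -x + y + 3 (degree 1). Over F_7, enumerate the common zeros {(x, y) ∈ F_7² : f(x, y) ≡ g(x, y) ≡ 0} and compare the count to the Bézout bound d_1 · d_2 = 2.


Common zeros: {(1, 5), (4, 1)}; count = 2; Bézout bound = 2.

deg(f) = 2, deg(g) = 1, so Bézout bound = 2.
Scan x ∈ F_7. For each x, list the y ∈ F_7 with f(x, y) ≡ 0 and those with g(x, y) ≡ 0 (mod 7); the common zeros in that column are the intersection.
  x = 0: f ≡ 0 at y ∈ ∅; g ≡ 0 at y ∈ {4}; common: ∅.
  x = 1: f ≡ 0 at y ∈ {4, 5}; g ≡ 0 at y ∈ {5}; common: {5}.
  x = 2: f ≡ 0 at y ∈ {0, 5}; g ≡ 0 at y ∈ {6}; common: ∅.
  x = 3: f ≡ 0 at y ∈ ∅; g ≡ 0 at y ∈ {0}; common: ∅.
  x = 4: f ≡ 0 at y ∈ {1, 3}; g ≡ 0 at y ∈ {1}; common: {1}.
  x = 5: f ≡ 0 at y ∈ {3, 4}; g ≡ 0 at y ∈ {2}; common: ∅.
  x = 6: f ≡ 0 at y ∈ ∅; g ≡ 0 at y ∈ {3}; common: ∅.
Collecting: common zeros = {(1, 5), (4, 1)}, so the count is 2.
Comparison with the Bézout bound: 2 ≤ 2 = deg(f)·deg(g), as expected for curves with no common component (the bound is attained).


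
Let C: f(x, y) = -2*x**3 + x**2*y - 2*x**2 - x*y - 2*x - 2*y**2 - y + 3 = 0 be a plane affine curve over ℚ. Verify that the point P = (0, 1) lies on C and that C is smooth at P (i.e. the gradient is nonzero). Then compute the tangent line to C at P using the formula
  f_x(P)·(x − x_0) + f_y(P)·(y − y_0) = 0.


Tangent line at P: -3*x - 5*y + 5 = 0.

Step 1: f(0, 1) = 0, so P lies on C.
Step 2: partial derivatives
  f_x(x, y) = -6*x**2 + 2*x*y - 4*x - y - 2, f_y(x, y) = x**2 - x - 4*y - 1.
  f_x(P) = -3, f_y(P) = -5 (gradient nonzero, so P is smooth).
Step 3: tangent line at P: -3·(x − 0) + -5·(y − 1) = 0.
Expanding: -3*x - 5*y + 5 = 0.


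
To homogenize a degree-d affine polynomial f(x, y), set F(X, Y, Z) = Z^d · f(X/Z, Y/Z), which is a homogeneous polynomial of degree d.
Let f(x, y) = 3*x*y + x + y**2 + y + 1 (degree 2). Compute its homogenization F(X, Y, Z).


F(X, Y, Z) = 3*X*Y + X*Z + Y**2 + Y*Z + Z**2

deg(f) = 2.
Substitute x = X/Z, y = Y/Z into f, then multiply by Z^2.
  monomial 3·x^1·y^1 ↦ 3·X^1·Y^1·Z^0.
  monomial 1·x^1·y^0 ↦ 1·X^1·Y^0·Z^1.
  monomial 1·x^0·y^2 ↦ 1·X^0·Y^2·Z^0.
  monomial 1·x^0·y^1 ↦ 1·X^0·Y^1·Z^1.
  monomial 1·x^0·y^0 ↦ 1·X^0·Y^0·Z^2.
Collecting: F(X, Y, Z) = 3*X*Y + X*Z + Y**2 + Y*Z + Z**2.


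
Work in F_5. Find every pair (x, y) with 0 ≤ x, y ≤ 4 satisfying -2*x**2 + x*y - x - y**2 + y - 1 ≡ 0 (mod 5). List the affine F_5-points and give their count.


Affine F_5-points: {(2, 4)}; count = 1.

For each of the 25 pairs (x, y) ∈ F_5², evaluate f(x, y) mod 5. Record the zeros.
  x = 0: [0↦4, 1↦4, 2↦2, 3↦3, 4↦2]  zeros at y ∈ ∅
  x = 1: [0↦1, 1↦2, 2↦1, 3↦3, 4↦3]  zeros at y ∈ ∅
  x = 2: [0↦4, 1↦1, 2↦1, 3↦4, 4↦0]  zeros at y ∈ {4}
  x = 3: [0↦3, 1↦1, 2↦2, 3↦1, 4↦3]  zeros at y ∈ ∅
  x = 4: [0↦3, 1↦2, 2↦4, 3↦4, 4↦2]  zeros at y ∈ ∅
Collecting zeros: affine points = {(2, 4)}.
Total count |C(F_5)_aff| = 1.


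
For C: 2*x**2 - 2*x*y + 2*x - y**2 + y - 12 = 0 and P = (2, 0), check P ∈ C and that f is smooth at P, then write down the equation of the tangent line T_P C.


Tangent line at P: 10*x - 3*y - 20 = 0.

Step 1: f(2, 0) = 0, so P lies on C.
Step 2: partial derivatives
  f_x(x, y) = 4*x - 2*y + 2, f_y(x, y) = -2*x - 2*y + 1.
  f_x(P) = 10, f_y(P) = -3 (gradient nonzero, so P is smooth).
Step 3: tangent line at P: 10·(x − 2) + -3·(y − 0) = 0.
Expanding: 10*x - 3*y - 20 = 0.


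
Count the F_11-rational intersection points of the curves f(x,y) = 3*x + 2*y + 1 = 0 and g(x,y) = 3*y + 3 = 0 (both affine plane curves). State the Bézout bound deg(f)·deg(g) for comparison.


Common zeros: {(4, 10)}; count = 1; Bézout bound = 1.

deg(f) = 1, deg(g) = 1, so Bézout bound = 1.
Scan x ∈ F_11. For each x, list the y ∈ F_11 with f(x, y) ≡ 0 and those with g(x, y) ≡ 0 (mod 11); the common zeros in that column are the intersection.
  x = 0: f ≡ 0 at y ∈ {5}; g ≡ 0 at y ∈ {10}; common: ∅.
  x = 1: f ≡ 0 at y ∈ {9}; g ≡ 0 at y ∈ {10}; common: ∅.
  x = 2: f ≡ 0 at y ∈ {2}; g ≡ 0 at y ∈ {10}; common: ∅.
  x = 3: f ≡ 0 at y ∈ {6}; g ≡ 0 at y ∈ {10}; common: ∅.
  x = 4: f ≡ 0 at y ∈ {10}; g ≡ 0 at y ∈ {10}; common: {10}.
  x = 5: f ≡ 0 at y ∈ {3}; g ≡ 0 at y ∈ {10}; common: ∅.
  x = 6: f ≡ 0 at y ∈ {7}; g ≡ 0 at y ∈ {10}; common: ∅.
  x = 7: f ≡ 0 at y ∈ {0}; g ≡ 0 at y ∈ {10}; common: ∅.
  x = 8: f ≡ 0 at y ∈ {4}; g ≡ 0 at y ∈ {10}; common: ∅.
  x = 9: f ≡ 0 at y ∈ {8}; g ≡ 0 at y ∈ {10}; common: ∅.
  x = 10: f ≡ 0 at y ∈ {1}; g ≡ 0 at y ∈ {10}; common: ∅.
Collecting: common zeros = {(4, 10)}, so the count is 1.
Comparison with the Bézout bound: 1 ≤ 1 = deg(f)·deg(g), as expected for curves with no common component (the bound is attained).


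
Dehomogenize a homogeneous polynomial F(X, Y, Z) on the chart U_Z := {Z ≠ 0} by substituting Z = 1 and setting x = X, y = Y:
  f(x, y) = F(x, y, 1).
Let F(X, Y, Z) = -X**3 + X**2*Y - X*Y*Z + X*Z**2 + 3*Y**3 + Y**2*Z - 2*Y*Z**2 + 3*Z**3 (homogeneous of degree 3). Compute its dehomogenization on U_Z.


f(x, y) = -x**3 + x**2*y - x*y + x + 3*y**3 + y**2 - 2*y + 3

On U_Z we set Z = 1. Each monomial c·X^i·Y^j·Z^k in F becomes c·x^i·y^j·1^k = c·x^i·y^j.
Substituting Z = 1: F(X, Y, 1) = -x**3 + x**2*y - x*y + x + 3*y**3 + y**2 - 2*y + 3.
Note: deg(f) ≤ deg(F) = 3; strict inequality happens when F is divisible by Z (lost terms).


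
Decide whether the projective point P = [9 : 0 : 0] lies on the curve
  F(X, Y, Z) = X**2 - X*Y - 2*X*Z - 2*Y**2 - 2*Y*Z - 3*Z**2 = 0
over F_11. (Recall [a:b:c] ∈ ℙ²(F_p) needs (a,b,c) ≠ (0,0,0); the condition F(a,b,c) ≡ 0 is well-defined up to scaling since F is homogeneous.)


F(9,0,0) ≡ 4 (mod 11); P is NOT on the curve.

Evaluate F(9, 0, 0) term-by-term (mod 11).
  X**2 ↦ 1·81·1·1 = 81
  -X*Y ↦ -1·9·0·1 = 0
  -2*X*Z ↦ -2·9·1·0 = 0
  -2*Y**2 ↦ -2·1·0·1 = 0
  -2*Y*Z ↦ -2·1·0·0 = 0
  -3*Z**2 ↦ -3·1·1·0 = 0
Sum: F(9, 0, 0) = (81) + (0) + (0) + (0) + (0) + (0) = 81.
Reducing mod 11: 81 ≡ 4 (mod 11).
Since F(a, b, c) ≡ 4 ≠ 0 (mod 11), P does NOT lie on the curve.


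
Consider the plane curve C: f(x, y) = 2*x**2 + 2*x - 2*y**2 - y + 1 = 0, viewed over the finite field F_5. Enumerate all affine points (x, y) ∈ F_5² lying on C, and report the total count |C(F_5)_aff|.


Affine F_5-points: {(0, 3), (0, 4), (1, 0), (1, 2), (2, 1), (3, 0), (3, 2), (4, 3), (4, 4)}; count = 9.

For each of the 25 pairs (x, y) ∈ F_5², evaluate f(x, y) mod 5. Record the zeros.
  x = 0: [0↦1, 1↦3, 2↦1, 3↦0, 4↦0]  zeros at y ∈ {3, 4}
  x = 1: [0↦0, 1↦2, 2↦0, 3↦4, 4↦4]  zeros at y ∈ {0, 2}
  x = 2: [0↦3, 1↦0, 2↦3, 3↦2, 4↦2]  zeros at y ∈ {1}
  x = 3: [0↦0, 1↦2, 2↦0, 3↦4, 4↦4]  zeros at y ∈ {0, 2}
  x = 4: [0↦1, 1↦3, 2↦1, 3↦0, 4↦0]  zeros at y ∈ {3, 4}
Collecting zeros: affine points = {(0, 3), (0, 4), (1, 0), (1, 2), (2, 1), (3, 0), (3, 2), (4, 3), (4, 4)}.
Total count |C(F_5)_aff| = 9.


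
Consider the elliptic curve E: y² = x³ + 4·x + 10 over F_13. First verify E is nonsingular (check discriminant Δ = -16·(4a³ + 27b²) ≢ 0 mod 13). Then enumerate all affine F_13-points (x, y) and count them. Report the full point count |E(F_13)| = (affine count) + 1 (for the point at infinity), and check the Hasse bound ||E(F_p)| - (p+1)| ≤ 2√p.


Affine points = {(0, 6), (0, 7), (2, 0), (3, 6), (3, 7), (4, 5), (4, 8), (5, 5), (5, 8), (6, 4), (6, 9), (7, 2), (7, 11), (10, 6), (10, 7)}; affine count = 15; |E(F_13)| = 16.

Discriminant check: Δ ∝ 4a³ + 27b² = 4·4³ + 27·10² = 4·64 + 27·100 ≡ 5 (mod 13). Nonzero ⇒ E is nonsingular.
For each x ∈ F_13, compute rhs = x³ + 4·x + 10 mod 13, then count y ∈ F_13 with y² ≡ rhs.
  x = 0: rhs = 10, matching y values: 6, 7 (2 points).
  x = 1: rhs = 2, matching y values: none (0 points).
  x = 2: rhs = 0, matching y values: 0 (1 points).
  x = 3: rhs = 10, matching y values: 6, 7 (2 points).
  x = 4: rhs = 12, matching y values: 5, 8 (2 points).
  x = 5: rhs = 12, matching y values: 5, 8 (2 points).
  x = 6: rhs = 3, matching y values: 4, 9 (2 points).
  x = 7: rhs = 4, matching y values: 2, 11 (2 points).
  x = 8: rhs = 8, matching y values: none (0 points).
  x = 9: rhs = 8, matching y values: none (0 points).
  x = 10: rhs = 10, matching y values: 6, 7 (2 points).
  x = 11: rhs = 7, matching y values: none (0 points).
  x = 12: rhs = 5, matching y values: none (0 points).
Total affine count: 15.
Full point count |E(F_13)| = 15 + 1 = 16.
Hasse bound: |16 − (13+1)| = |2| = 2 ≤ 2√13 ≈ 7.2111 ✓.


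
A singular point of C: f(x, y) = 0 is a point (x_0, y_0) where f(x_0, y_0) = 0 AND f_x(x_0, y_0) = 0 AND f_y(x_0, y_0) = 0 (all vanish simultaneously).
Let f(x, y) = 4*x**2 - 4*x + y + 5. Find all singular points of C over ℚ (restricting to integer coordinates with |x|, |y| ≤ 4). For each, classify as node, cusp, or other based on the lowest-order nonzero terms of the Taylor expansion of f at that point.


No singular points in the scanned grid; C is smooth there.

Compute partial derivatives:
  f_x = 8*x - 4.
  f_y = 1.
f_y = 1 is a nonzero constant, so f_y never vanishes: no point (x, y) can satisfy f = f_x = f_y = 0. In particular no (x, y) ∈ {−4, ..., 4}² is singular; the curve is smooth.


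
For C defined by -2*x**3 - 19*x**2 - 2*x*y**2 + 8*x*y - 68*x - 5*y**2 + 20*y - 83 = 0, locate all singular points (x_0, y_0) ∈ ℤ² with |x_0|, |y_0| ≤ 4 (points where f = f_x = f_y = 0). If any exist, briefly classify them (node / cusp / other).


Singular points: {(-3, 2)}; classification: node.

Compute partial derivatives:
  f_x = -6*x**2 - 38*x - 2*y**2 + 8*y - 68.
  f_y = -4*x*y + 8*x - 10*y + 20.
Scan x_0 ∈ {−4, ..., 4}. For each x_0, f_y(x_0, y) is a polynomial in y; find its integer roots y ∈ {−4, ..., 4}, then test f_x and f at those candidates.
  x = -4: f_y(-4, y) = 6*y - 12; vanishes at y ∈ {2}. (-4, 2): f_x = -4 ≠ 0.
  x = -3: f_y(-3, y) = 2*y - 4; vanishes at y ∈ {2}. (-3, 2): f_x = 0, f = 0 — SINGULAR.
  x = -2: f_y(-2, y) = 4 - 2*y; vanishes at y ∈ {2}. (-2, 2): f_x = -8 ≠ 0.
  x = -1: f_y(-1, y) = 12 - 6*y; vanishes at y ∈ {2}. (-1, 2): f_x = -28 ≠ 0.
  x = 0: f_y(0, y) = 20 - 10*y; vanishes at y ∈ {2}. (0, 2): f_x = -60 ≠ 0.
  x = 1: f_y(1, y) = 28 - 14*y; vanishes at y ∈ {2}. (1, 2): f_x = -104 ≠ 0.
  x = 2: f_y(2, y) = 36 - 18*y; vanishes at y ∈ {2}. (2, 2): f_x = -160 ≠ 0.
  x = 3: f_y(3, y) = 44 - 22*y; vanishes at y ∈ {2}. (3, 2): f_x = -228 ≠ 0.
  x = 4: f_y(4, y) = 52 - 26*y; vanishes at y ∈ {2}. (4, 2): f_x = -308 ≠ 0.
Only singular point on the grid: (-3, 2).
Classify: substitute x = -3 + u, y = 2 + v and expand: f = -2*u**3 - u**2 - 2*u*v**2 + v**2.
No constant or linear terms (consistent with a singular point). Quadratic part: -u**2 + v**2. Cubic part: -2*u**3 - 2*u*v**2.
The quadratic part v**2 - u**2 = (v − u)(v + u) splits into two distinct linear factors, so there are two distinct tangent lines y − 2 = ±(x − -3) — this is a node (ordinary double point).
Classification: node.


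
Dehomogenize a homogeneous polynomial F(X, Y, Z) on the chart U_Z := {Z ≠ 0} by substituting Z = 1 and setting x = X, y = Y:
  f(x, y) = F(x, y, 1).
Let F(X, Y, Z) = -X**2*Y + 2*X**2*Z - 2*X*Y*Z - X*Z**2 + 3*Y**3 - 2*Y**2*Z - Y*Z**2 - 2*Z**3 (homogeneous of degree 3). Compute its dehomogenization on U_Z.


f(x, y) = -x**2*y + 2*x**2 - 2*x*y - x + 3*y**3 - 2*y**2 - y - 2

On U_Z we set Z = 1. Each monomial c·X^i·Y^j·Z^k in F becomes c·x^i·y^j·1^k = c·x^i·y^j.
Substituting Z = 1: F(X, Y, 1) = -x**2*y + 2*x**2 - 2*x*y - x + 3*y**3 - 2*y**2 - y - 2.
Note: deg(f) ≤ deg(F) = 3; strict inequality happens when F is divisible by Z (lost terms).


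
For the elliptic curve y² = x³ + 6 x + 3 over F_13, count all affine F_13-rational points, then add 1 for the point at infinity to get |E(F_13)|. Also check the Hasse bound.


Affine points = {(0, 4), (0, 9), (1, 6), (1, 7), (2, 6), (2, 7), (3, 3), (3, 10), (4, 0), (8, 2), (8, 11), (10, 6), (10, 7), (11, 3), (11, 10), (12, 3), (12, 10)}; affine count = 17; |E(F_13)| = 18.

Discriminant check: Δ ∝ 4a³ + 27b² = 4·6³ + 27·3² = 4·216 + 27·9 ≡ 2 (mod 13). Nonzero ⇒ E is nonsingular.
For each x ∈ F_13, compute rhs = x³ + 6·x + 3 mod 13, then count y ∈ F_13 with y² ≡ rhs.
  x = 0: rhs = 3, matching y values: 4, 9 (2 points).
  x = 1: rhs = 10, matching y values: 6, 7 (2 points).
  x = 2: rhs = 10, matching y values: 6, 7 (2 points).
  x = 3: rhs = 9, matching y values: 3, 10 (2 points).
  x = 4: rhs = 0, matching y values: 0 (1 points).
  x = 5: rhs = 2, matching y values: none (0 points).
  x = 6: rhs = 8, matching y values: none (0 points).
  x = 7: rhs = 11, matching y values: none (0 points).
  x = 8: rhs = 4, matching y values: 2, 11 (2 points).
  x = 9: rhs = 6, matching y values: none (0 points).
  x = 10: rhs = 10, matching y values: 6, 7 (2 points).
  x = 11: rhs = 9, matching y values: 3, 10 (2 points).
  x = 12: rhs = 9, matching y values: 3, 10 (2 points).
Total affine count: 17.
Full point count |E(F_13)| = 17 + 1 = 18.
Hasse bound: |18 − (13+1)| = |4| = 4 ≤ 2√13 ≈ 7.2111 ✓.


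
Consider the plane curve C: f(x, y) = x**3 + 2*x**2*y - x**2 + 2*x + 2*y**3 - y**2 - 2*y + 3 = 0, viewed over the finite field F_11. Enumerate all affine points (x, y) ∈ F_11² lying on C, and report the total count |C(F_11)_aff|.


Affine F_11-points: {(0, 2), (2, 0), (3, 1), (6, 5), (7, 9), (8, 1), (9, 2), (9, 5), (9, 10), (10, 1), (10, 2), (10, 3)}; count = 12.

For each of the 121 pairs (x, y) ∈ F_11², evaluate f(x, y) mod 11. Record the zeros.
  x = 0: [0↦3, 1↦2, 2↦0, 3↦9, 4↦8, 5↦9, 6↦2, 7↦10, 8↦1, 9↦9, 10↦2]  zeros at y ∈ {2}
  x = 1: [0↦5, 1↦6, 2↦6, 3↦6, 4↦7, 5↦10, 6↦5, 7↦4, 8↦8, 9↦7, 10↦2]  zeros at y ∈ ∅
  x = 2: [0↦0, 1↦7, 2↦2, 3↦8, 4↦4, 5↦2, 6↦3, 7↦8, 8↦7, 9↦1, 10↦2]  zeros at y ∈ {0}
  x = 3: [0↦5, 1↦0, 2↦5, 3↦10, 4↦5, 5↦2, 6↦2, 7↦6, 8↦4, 9↦8, 10↦8]  zeros at y ∈ {1}
  x = 4: [0↦4, 1↦2, 2↦10, 3↦7, 4↦5, 5↦5, 6↦8, 7↦4, 8↦5, 9↦1, 10↦4]  zeros at y ∈ ∅
  x = 5: [0↦3, 1↦8, 2↦1, 3↦5, 4↦10, 5↦6, 6↦5, 7↦8, 8↦5, 9↦8, 10↦7]  zeros at y ∈ ∅
  x = 6: [0↦8, 1↦2, 2↦6, 3↦10, 4↦4, 5↦0, 6↦10, 7↦2, 8↦10, 9↦2, 10↦1]  zeros at y ∈ {5}
  x = 7: [0↦3, 1↦1, 2↦9, 3↦6, 4↦4, 5↦4, 6↦7, 7↦3, 8↦4, 9↦0, 10↦3]  zeros at y ∈ {9}
  x = 8: [0↦5, 1↦0, 2↦5, 3↦10, 4↦5, 5↦2, 6↦2, 7↦6, 8↦4, 9↦8, 10↦8]  zeros at y ∈ {1}
  x = 9: [0↦9, 1↦5, 2↦0, 3↦6, 4↦2, 5↦0, 6↦1, 7↦6, 8↦5, 9↦10, 10↦0]  zeros at y ∈ {2, 5, 10}
  x = 10: [0↦10, 1↦0, 2↦0, 3↦0, 4↦1, 5↦4, 6↦10, 7↦9, 8↦2, 9↦1, 10↦7]  zeros at y ∈ {1, 2, 3}
Collecting zeros: affine points = {(0, 2), (2, 0), (3, 1), (6, 5), (7, 9), (8, 1), (9, 2), (9, 5), (9, 10), (10, 1), (10, 2), (10, 3)}.
Total count |C(F_11)_aff| = 12.


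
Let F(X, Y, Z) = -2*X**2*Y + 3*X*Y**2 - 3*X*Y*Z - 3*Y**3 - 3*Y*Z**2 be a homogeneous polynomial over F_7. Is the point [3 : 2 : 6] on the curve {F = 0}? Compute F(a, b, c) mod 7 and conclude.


F(3,2,6) ≡ 2 (mod 7); P is NOT on the curve.

Evaluate F(3, 2, 6) term-by-term (mod 7).
  -2*X**2*Y ↦ -2·9·2·1 = -36
  3*X*Y**2 ↦ 3·3·4·1 = 36
  -3*X*Y*Z ↦ -3·3·2·6 = -108
  -3*Y**3 ↦ -3·1·8·1 = -24
  -3*Y*Z**2 ↦ -3·1·2·36 = -216
Sum: F(3, 2, 6) = (-36) + (36) + (-108) + (-24) + (-216) = -348.
Reducing mod 7: -348 ≡ 2 (mod 7).
Since F(a, b, c) ≡ 2 ≠ 0 (mod 7), P does NOT lie on the curve.


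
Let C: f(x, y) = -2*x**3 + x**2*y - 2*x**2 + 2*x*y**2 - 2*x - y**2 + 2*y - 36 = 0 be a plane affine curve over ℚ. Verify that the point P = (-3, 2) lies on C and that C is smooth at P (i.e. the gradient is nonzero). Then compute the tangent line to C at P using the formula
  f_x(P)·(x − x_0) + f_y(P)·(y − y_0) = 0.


Tangent line at P: -48*x - 17*y - 110 = 0.

Step 1: f(-3, 2) = 0, so P lies on C.
Step 2: partial derivatives
  f_x(x, y) = -6*x**2 + 2*x*y - 4*x + 2*y**2 - 2, f_y(x, y) = x**2 + 4*x*y - 2*y + 2.
  f_x(P) = -48, f_y(P) = -17 (gradient nonzero, so P is smooth).
Step 3: tangent line at P: -48·(x − -3) + -17·(y − 2) = 0.
Expanding: -48*x - 17*y - 110 = 0.


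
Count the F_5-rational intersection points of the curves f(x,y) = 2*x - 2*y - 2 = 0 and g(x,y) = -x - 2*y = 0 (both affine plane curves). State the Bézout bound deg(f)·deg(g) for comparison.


Common zeros: {(4, 3)}; count = 1; Bézout bound = 1.

deg(f) = 1, deg(g) = 1, so Bézout bound = 1.
Scan x ∈ F_5. For each x, list the y ∈ F_5 with f(x, y) ≡ 0 and those with g(x, y) ≡ 0 (mod 5); the common zeros in that column are the intersection.
  x = 0: f ≡ 0 at y ∈ {4}; g ≡ 0 at y ∈ {0}; common: ∅.
  x = 1: f ≡ 0 at y ∈ {0}; g ≡ 0 at y ∈ {2}; common: ∅.
  x = 2: f ≡ 0 at y ∈ {1}; g ≡ 0 at y ∈ {4}; common: ∅.
  x = 3: f ≡ 0 at y ∈ {2}; g ≡ 0 at y ∈ {1}; common: ∅.
  x = 4: f ≡ 0 at y ∈ {3}; g ≡ 0 at y ∈ {3}; common: {3}.
Collecting: common zeros = {(4, 3)}, so the count is 1.
Comparison with the Bézout bound: 1 ≤ 1 = deg(f)·deg(g), as expected for curves with no common component (the bound is attained).


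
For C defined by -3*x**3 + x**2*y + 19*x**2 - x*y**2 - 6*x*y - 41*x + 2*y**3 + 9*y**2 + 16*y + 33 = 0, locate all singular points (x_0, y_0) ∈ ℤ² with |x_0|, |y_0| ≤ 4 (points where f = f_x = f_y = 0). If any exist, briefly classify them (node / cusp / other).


Singular points: {(2, -1)}; classification: cusp.

Compute partial derivatives:
  f_x = -9*x**2 + 2*x*y + 38*x - y**2 - 6*y - 41.
  f_y = x**2 - 2*x*y - 6*x + 6*y**2 + 18*y + 16.
Scan x_0 ∈ {−4, ..., 4}. For each x_0, f_y(x_0, y) is a polynomial in y; find its integer roots y ∈ {−4, ..., 4}, then test f_x and f at those candidates.
  x = -4: f_y(-4, y) = 6*y**2 + 26*y + 56; no integer root y with |y| ≤ 4.
  x = -3: f_y(-3, y) = 6*y**2 + 24*y + 43; no integer root y with |y| ≤ 4.
  x = -2: f_y(-2, y) = 6*y**2 + 22*y + 32; no integer root y with |y| ≤ 4.
  x = -1: f_y(-1, y) = 6*y**2 + 20*y + 23; no integer root y with |y| ≤ 4.
  x = 0: f_y(0, y) = 6*y**2 + 18*y + 16; no integer root y with |y| ≤ 4.
  x = 1: f_y(1, y) = 6*y**2 + 16*y + 11; no integer root y with |y| ≤ 4.
  x = 2: f_y(2, y) = 6*y**2 + 14*y + 8; vanishes at y ∈ {-1}. (2, -1): f_x = 0, f = 0 — SINGULAR.
  x = 3: f_y(3, y) = 6*y**2 + 12*y + 7; no integer root y with |y| ≤ 4.
  x = 4: f_y(4, y) = 6*y**2 + 10*y + 8; no integer root y with |y| ≤ 4.
Only singular point on the grid: (2, -1).
Classify: substitute x = 2 + u, y = -1 + v and expand: f = -3*u**3 + u**2*v - u*v**2 + 2*v**3 + v**2.
No constant or linear terms (consistent with a singular point). Quadratic part: v**2. Cubic part: -3*u**3 + u**2*v - u*v**2 + 2*v**3.
The quadratic part v**2 is a perfect square, so there is a single (double) tangent line v = 0, i.e. y = -1. Restricting the cubic part to that line (v = 0) leaves -3*u**3 ≠ 0, so f is not divisible by v and the branch is v² ≈ 3*u**3 to lowest order — this is a cusp.
Classification: cusp.


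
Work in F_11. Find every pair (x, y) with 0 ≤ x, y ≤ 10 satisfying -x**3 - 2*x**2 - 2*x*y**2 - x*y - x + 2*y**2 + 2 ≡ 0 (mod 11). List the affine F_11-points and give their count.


Affine F_11-points: {(1, 9), (5, 2), (5, 7), (6, 1), (6, 5), (7, 5), (7, 10), (8, 4), (8, 8)}; count = 9.

For each of the 121 pairs (x, y) ∈ F_11², evaluate f(x, y) mod 11. Record the zeros.
  x = 0: [0↦2, 1↦4, 2↦10, 3↦9, 4↦1, 5↦8, 6↦8, 7↦1, 8↦9, 9↦10, 10↦4]  zeros at y ∈ ∅
  x = 1: [0↦9, 1↦8, 2↦7, 3↦6, 4↦5, 5↦4, 6↦3, 7↦2, 8↦1, 9↦0, 10↦10]  zeros at y ∈ {9}
  x = 2: [0↦6, 1↦2, 2↦5, 3↦4, 4↦10, 5↦1, 6↦10, 7↦4, 8↦5, 9↦2, 10↦6]  zeros at y ∈ ∅
  x = 3: [0↦9, 1↦2, 2↦9, 3↦8, 4↦10, 5↦4, 6↦1, 7↦1, 8↦4, 9↦10, 10↦8]  zeros at y ∈ ∅
  x = 4: [0↦1, 1↦2, 2↦2, 3↦1, 4↦10, 5↦7, 6↦3, 7↦9, 8↦3, 9↦7, 10↦10]  zeros at y ∈ ∅
  x = 5: [0↦9, 1↦7, 2↦0, 3↦10, 4↦4, 5↦4, 6↦10, 7↦0, 8↦7, 9↦9, 10↦6]  zeros at y ∈ {2, 7}
  x = 6: [0↦5, 1↦0, 2↦8, 3↦7, 4↦8, 5↦0, 6↦5, 7↦1, 8↦10, 9↦10, 10↦1]  zeros at y ∈ {1, 5}
  x = 7: [0↦5, 1↦8, 2↦9, 3↦8, 4↦5, 5↦0, 6↦4, 7↦6, 8↦6, 9↦4, 10↦0]  zeros at y ∈ {5, 10}
  x = 8: [0↦3, 1↦3, 2↦8, 3↦7, 4↦0, 5↦9, 6↦1, 7↦9, 8↦0, 9↦7, 10↦8]  zeros at y ∈ {4, 8}
  x = 9: [0↦4, 1↦1, 2↦10, 3↦9, 4↦9, 5↦10, 6↦1, 7↦4, 8↦8, 9↦2, 10↦8]  zeros at y ∈ ∅
  x = 10: [0↦2, 1↦7, 2↦9, 3↦8, 4↦4, 5↦8, 6↦9, 7↦7, 8↦2, 9↦5, 10↦5]  zeros at y ∈ ∅
Collecting zeros: affine points = {(1, 9), (5, 2), (5, 7), (6, 1), (6, 5), (7, 5), (7, 10), (8, 4), (8, 8)}.
Total count |C(F_11)_aff| = 9.


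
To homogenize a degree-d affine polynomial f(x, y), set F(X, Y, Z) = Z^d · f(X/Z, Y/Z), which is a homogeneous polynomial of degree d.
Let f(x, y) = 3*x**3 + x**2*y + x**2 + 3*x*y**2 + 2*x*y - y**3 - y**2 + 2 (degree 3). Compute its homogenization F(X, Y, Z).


F(X, Y, Z) = 3*X**3 + X**2*Y + X**2*Z + 3*X*Y**2 + 2*X*Y*Z - Y**3 - Y**2*Z + 2*Z**3

deg(f) = 3.
Substitute x = X/Z, y = Y/Z into f, then multiply by Z^3.
  monomial 3·x^3·y^0 ↦ 3·X^3·Y^0·Z^0.
  monomial 1·x^2·y^1 ↦ 1·X^2·Y^1·Z^0.
  monomial 1·x^2·y^0 ↦ 1·X^2·Y^0·Z^1.
  monomial 3·x^1·y^2 ↦ 3·X^1·Y^2·Z^0.
  monomial 2·x^1·y^1 ↦ 2·X^1·Y^1·Z^1.
  monomial -1·x^0·y^3 ↦ -1·X^0·Y^3·Z^0.
  monomial -1·x^0·y^2 ↦ -1·X^0·Y^2·Z^1.
  monomial 2·x^0·y^0 ↦ 2·X^0·Y^0·Z^3.
Collecting: F(X, Y, Z) = 3*X**3 + X**2*Y + X**2*Z + 3*X*Y**2 + 2*X*Y*Z - Y**3 - Y**2*Z + 2*Z**3.


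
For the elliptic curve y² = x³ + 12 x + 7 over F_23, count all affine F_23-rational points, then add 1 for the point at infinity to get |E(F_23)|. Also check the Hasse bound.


Affine points = {(2, 4), (2, 19), (3, 1), (3, 22), (4, 2), (4, 21), (5, 10), (5, 13), (9, 4), (9, 19), (10, 0), (12, 4), (12, 19), (17, 8), (17, 15), (18, 11), (18, 12), (20, 6), (20, 17)}; affine count = 19; |E(F_23)| = 20.

Discriminant check: Δ ∝ 4a³ + 27b² = 4·12³ + 27·7² = 4·1728 + 27·49 ≡ 1 (mod 23). Nonzero ⇒ E is nonsingular.
For each x ∈ F_23, compute rhs = x³ + 12·x + 7 mod 23, then count y ∈ F_23 with y² ≡ rhs.
  x = 0: rhs = 7, matching y values: none (0 points).
  x = 1: rhs = 20, matching y values: none (0 points).
  x = 2: rhs = 16, matching y values: 4, 19 (2 points).
  x = 3: rhs = 1, matching y values: 1, 22 (2 points).
  x = 4: rhs = 4, matching y values: 2, 21 (2 points).
  x = 5: rhs = 8, matching y values: 10, 13 (2 points).
  x = 6: rhs = 19, matching y values: none (0 points).
  x = 7: rhs = 20, matching y values: none (0 points).
  x = 8: rhs = 17, matching y values: none (0 points).
  x = 9: rhs = 16, matching y values: 4, 19 (2 points).
  x = 10: rhs = 0, matching y values: 0 (1 points).
  x = 11: rhs = 21, matching y values: none (0 points).
  x = 12: rhs = 16, matching y values: 4, 19 (2 points).
  x = 13: rhs = 14, matching y values: none (0 points).
  x = 14: rhs = 21, matching y values: none (0 points).
  x = 15: rhs = 20, matching y values: none (0 points).
  x = 16: rhs = 17, matching y values: none (0 points).
  x = 17: rhs = 18, matching y values: 8, 15 (2 points).
  x = 18: rhs = 6, matching y values: 11, 12 (2 points).
  x = 19: rhs = 10, matching y values: none (0 points).
  x = 20: rhs = 13, matching y values: 6, 17 (2 points).
  x = 21: rhs = 21, matching y values: none (0 points).
  x = 22: rhs = 17, matching y values: none (0 points).
Total affine count: 19.
Full point count |E(F_23)| = 19 + 1 = 20.
Hasse bound: |20 − (23+1)| = |-4| = 4 ≤ 2√23 ≈ 9.5917 ✓.


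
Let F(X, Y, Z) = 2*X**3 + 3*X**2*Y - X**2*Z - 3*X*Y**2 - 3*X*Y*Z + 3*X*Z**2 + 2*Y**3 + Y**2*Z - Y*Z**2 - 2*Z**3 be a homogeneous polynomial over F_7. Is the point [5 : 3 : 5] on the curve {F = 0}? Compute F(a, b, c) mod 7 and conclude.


F(5,3,5) ≡ 6 (mod 7); P is NOT on the curve.

Evaluate F(5, 3, 5) term-by-term (mod 7).
  2*X**3 ↦ 2·125·1·1 = 250
  3*X**2*Y ↦ 3·25·3·1 = 225
  -X**2*Z ↦ -1·25·1·5 = -125
  -3*X*Y**2 ↦ -3·5·9·1 = -135
  -3*X*Y*Z ↦ -3·5·3·5 = -225
  3*X*Z**2 ↦ 3·5·1·25 = 375
  2*Y**3 ↦ 2·1·27·1 = 54
  Y**2*Z ↦ 1·1·9·5 = 45
  -Y*Z**2 ↦ -1·1·3·25 = -75
  -2*Z**3 ↦ -2·1·1·125 = -250
Sum: F(5, 3, 5) = (250) + (225) + (-125) + (-135) + (-225) + (375) + (54) + (45) + (-75) + (-250) = 139.
Reducing mod 7: 139 ≡ 6 (mod 7).
Since F(a, b, c) ≡ 6 ≠ 0 (mod 7), P does NOT lie on the curve.


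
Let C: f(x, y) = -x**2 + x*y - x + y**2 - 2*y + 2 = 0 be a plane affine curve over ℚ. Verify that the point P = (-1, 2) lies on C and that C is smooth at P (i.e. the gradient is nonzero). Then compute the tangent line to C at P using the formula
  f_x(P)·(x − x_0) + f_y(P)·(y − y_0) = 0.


Tangent line at P: 3*x + y + 1 = 0.

Step 1: f(-1, 2) = 0, so P lies on C.
Step 2: partial derivatives
  f_x(x, y) = -2*x + y - 1, f_y(x, y) = x + 2*y - 2.
  f_x(P) = 3, f_y(P) = 1 (gradient nonzero, so P is smooth).
Step 3: tangent line at P: 3·(x − -1) + 1·(y − 2) = 0.
Expanding: 3*x + y + 1 = 0.


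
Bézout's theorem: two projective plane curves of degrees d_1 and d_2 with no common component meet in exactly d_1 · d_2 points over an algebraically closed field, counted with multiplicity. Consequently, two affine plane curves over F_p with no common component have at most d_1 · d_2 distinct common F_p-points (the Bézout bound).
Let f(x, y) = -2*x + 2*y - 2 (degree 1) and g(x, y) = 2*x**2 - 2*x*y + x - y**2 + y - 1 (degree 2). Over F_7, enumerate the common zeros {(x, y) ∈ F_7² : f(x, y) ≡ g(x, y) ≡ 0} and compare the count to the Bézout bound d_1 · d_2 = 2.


Common zeros: {(6, 0)}; count = 1; Bézout bound = 2.

deg(f) = 1, deg(g) = 2, so Bézout bound = 2.
Scan x ∈ F_7. For each x, list the y ∈ F_7 with f(x, y) ≡ 0 and those with g(x, y) ≡ 0 (mod 7); the common zeros in that column are the intersection.
  x = 0: f ≡ 0 at y ∈ {1}; g ≡ 0 at y ∈ {3, 5}; common: ∅.
  x = 1: f ≡ 0 at y ∈ {2}; g ≡ 0 at y ∈ {1, 5}; common: ∅.
  x = 2: f ≡ 0 at y ∈ {3}; g ≡ 0 at y ∈ ∅; common: ∅.
  x = 3: f ≡ 0 at y ∈ {4}; g ≡ 0 at y ∈ {1}; common: ∅.
  x = 4: f ≡ 0 at y ∈ {5}; g ≡ 0 at y ∈ {0}; common: ∅.
  x = 5: f ≡ 0 at y ∈ {6}; g ≡ 0 at y ∈ ∅; common: ∅.
  x = 6: f ≡ 0 at y ∈ {0}; g ≡ 0 at y ∈ {0, 3}; common: {0}.
Collecting: common zeros = {(6, 0)}, so the count is 1.
Comparison with the Bézout bound: 1 ≤ 2 = deg(f)·deg(g), as expected for curves with no common component (the affine F_7-count falls short of the bound because intersections may lie at infinity, over extension fields, or carry multiplicity).


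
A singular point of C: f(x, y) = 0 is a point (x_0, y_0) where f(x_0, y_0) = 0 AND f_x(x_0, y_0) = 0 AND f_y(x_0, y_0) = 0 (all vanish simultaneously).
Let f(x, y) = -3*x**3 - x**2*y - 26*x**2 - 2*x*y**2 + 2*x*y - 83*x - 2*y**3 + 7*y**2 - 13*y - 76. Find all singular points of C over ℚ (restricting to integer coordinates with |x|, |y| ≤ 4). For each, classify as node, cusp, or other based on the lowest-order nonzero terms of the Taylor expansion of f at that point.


Singular points: {(-3, 2)}; classification: node.

Compute partial derivatives:
  f_x = -9*x**2 - 2*x*y - 52*x - 2*y**2 + 2*y - 83.
  f_y = -x**2 - 4*x*y + 2*x - 6*y**2 + 14*y - 13.
Scan x_0 ∈ {−4, ..., 4}. For each x_0, f_y(x_0, y) is a polynomial in y; find its integer roots y ∈ {−4, ..., 4}, then test f_x and f at those candidates.
  x = -4: f_y(-4, y) = -6*y**2 + 30*y - 37; no integer root y with |y| ≤ 4.
  x = -3: f_y(-3, y) = -6*y**2 + 26*y - 28; vanishes at y ∈ {2}. (-3, 2): f_x = 0, f = 0 — SINGULAR.
  x = -2: f_y(-2, y) = -6*y**2 + 22*y - 21; no integer root y with |y| ≤ 4.
  x = -1: f_y(-1, y) = -6*y**2 + 18*y - 16; no integer root y with |y| ≤ 4.
  x = 0: f_y(0, y) = -6*y**2 + 14*y - 13; no integer root y with |y| ≤ 4.
  x = 1: f_y(1, y) = -6*y**2 + 10*y - 12; no integer root y with |y| ≤ 4.
  x = 2: f_y(2, y) = -6*y**2 + 6*y - 13; no integer root y with |y| ≤ 4.
  x = 3: f_y(3, y) = -6*y**2 + 2*y - 16; no integer root y with |y| ≤ 4.
  x = 4: f_y(4, y) = -6*y**2 - 2*y - 21; no integer root y with |y| ≤ 4.
Only singular point on the grid: (-3, 2).
Classify: substitute x = -3 + u, y = 2 + v and expand: f = -3*u**3 - u**2*v - u**2 - 2*u*v**2 - 2*v**3 + v**2.
No constant or linear terms (consistent with a singular point). Quadratic part: -u**2 + v**2. Cubic part: -3*u**3 - u**2*v - 2*u*v**2 - 2*v**3.
The quadratic part v**2 - u**2 = (v − u)(v + u) splits into two distinct linear factors, so there are two distinct tangent lines y − 2 = ±(x − -3) — this is a node (ordinary double point).
Classification: node.


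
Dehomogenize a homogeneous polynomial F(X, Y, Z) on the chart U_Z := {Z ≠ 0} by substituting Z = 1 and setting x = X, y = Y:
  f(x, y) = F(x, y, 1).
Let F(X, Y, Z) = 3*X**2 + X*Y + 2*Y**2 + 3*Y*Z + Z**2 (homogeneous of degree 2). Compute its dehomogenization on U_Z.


f(x, y) = 3*x**2 + x*y + 2*y**2 + 3*y + 1

On U_Z we set Z = 1. Each monomial c·X^i·Y^j·Z^k in F becomes c·x^i·y^j·1^k = c·x^i·y^j.
Substituting Z = 1: F(X, Y, 1) = 3*x**2 + x*y + 2*y**2 + 3*y + 1.
Note: deg(f) ≤ deg(F) = 2; strict inequality happens when F is divisible by Z (lost terms).


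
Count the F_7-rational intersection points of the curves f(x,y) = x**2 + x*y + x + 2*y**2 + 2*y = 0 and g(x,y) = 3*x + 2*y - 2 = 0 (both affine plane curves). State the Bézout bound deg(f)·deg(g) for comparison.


Common zeros: ∅; count = 0; Bézout bound = 2.

deg(f) = 2, deg(g) = 1, so Bézout bound = 2.
Scan x ∈ F_7. For each x, list the y ∈ F_7 with f(x, y) ≡ 0 and those with g(x, y) ≡ 0 (mod 7); the common zeros in that column are the intersection.
  x = 0: f ≡ 0 at y ∈ {0, 6}; g ≡ 0 at y ∈ {1}; common: ∅.
  x = 1: f ≡ 0 at y ∈ {1}; g ≡ 0 at y ∈ {3}; common: ∅.
  x = 2: f ≡ 0 at y ∈ ∅; g ≡ 0 at y ∈ {5}; common: ∅.
  x = 3: f ≡ 0 at y ∈ ∅; g ≡ 0 at y ∈ {0}; common: ∅.
  x = 4: f ≡ 0 at y ∈ {1, 3}; g ≡ 0 at y ∈ {2}; common: ∅.
  x = 5: f ≡ 0 at y ∈ ∅; g ≡ 0 at y ∈ {4}; common: ∅.
  x = 6: f ≡ 0 at y ∈ {0, 3}; g ≡ 0 at y ∈ {6}; common: ∅.
Collecting: common zeros = ∅, so the count is 0.
Comparison with the Bézout bound: 0 ≤ 2 = deg(f)·deg(g), as expected for curves with no common component (the affine F_7-count falls short of the bound because intersections may lie at infinity, over extension fields, or carry multiplicity).
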